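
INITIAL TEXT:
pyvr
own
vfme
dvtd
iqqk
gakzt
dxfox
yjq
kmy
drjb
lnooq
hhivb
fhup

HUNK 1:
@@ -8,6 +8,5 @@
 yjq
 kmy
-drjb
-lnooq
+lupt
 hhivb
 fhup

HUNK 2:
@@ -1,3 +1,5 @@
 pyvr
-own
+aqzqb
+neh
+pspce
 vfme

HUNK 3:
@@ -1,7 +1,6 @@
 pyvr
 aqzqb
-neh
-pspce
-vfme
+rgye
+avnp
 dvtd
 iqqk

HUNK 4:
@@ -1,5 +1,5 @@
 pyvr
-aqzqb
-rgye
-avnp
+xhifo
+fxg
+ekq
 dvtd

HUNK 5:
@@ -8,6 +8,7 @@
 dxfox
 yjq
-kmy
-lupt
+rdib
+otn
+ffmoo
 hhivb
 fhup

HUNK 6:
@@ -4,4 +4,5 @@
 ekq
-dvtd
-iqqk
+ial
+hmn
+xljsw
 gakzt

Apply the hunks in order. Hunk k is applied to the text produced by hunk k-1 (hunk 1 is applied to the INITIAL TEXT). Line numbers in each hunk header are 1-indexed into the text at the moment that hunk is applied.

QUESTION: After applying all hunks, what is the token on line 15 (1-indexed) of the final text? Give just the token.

Hunk 1: at line 8 remove [drjb,lnooq] add [lupt] -> 12 lines: pyvr own vfme dvtd iqqk gakzt dxfox yjq kmy lupt hhivb fhup
Hunk 2: at line 1 remove [own] add [aqzqb,neh,pspce] -> 14 lines: pyvr aqzqb neh pspce vfme dvtd iqqk gakzt dxfox yjq kmy lupt hhivb fhup
Hunk 3: at line 1 remove [neh,pspce,vfme] add [rgye,avnp] -> 13 lines: pyvr aqzqb rgye avnp dvtd iqqk gakzt dxfox yjq kmy lupt hhivb fhup
Hunk 4: at line 1 remove [aqzqb,rgye,avnp] add [xhifo,fxg,ekq] -> 13 lines: pyvr xhifo fxg ekq dvtd iqqk gakzt dxfox yjq kmy lupt hhivb fhup
Hunk 5: at line 8 remove [kmy,lupt] add [rdib,otn,ffmoo] -> 14 lines: pyvr xhifo fxg ekq dvtd iqqk gakzt dxfox yjq rdib otn ffmoo hhivb fhup
Hunk 6: at line 4 remove [dvtd,iqqk] add [ial,hmn,xljsw] -> 15 lines: pyvr xhifo fxg ekq ial hmn xljsw gakzt dxfox yjq rdib otn ffmoo hhivb fhup
Final line 15: fhup

Answer: fhup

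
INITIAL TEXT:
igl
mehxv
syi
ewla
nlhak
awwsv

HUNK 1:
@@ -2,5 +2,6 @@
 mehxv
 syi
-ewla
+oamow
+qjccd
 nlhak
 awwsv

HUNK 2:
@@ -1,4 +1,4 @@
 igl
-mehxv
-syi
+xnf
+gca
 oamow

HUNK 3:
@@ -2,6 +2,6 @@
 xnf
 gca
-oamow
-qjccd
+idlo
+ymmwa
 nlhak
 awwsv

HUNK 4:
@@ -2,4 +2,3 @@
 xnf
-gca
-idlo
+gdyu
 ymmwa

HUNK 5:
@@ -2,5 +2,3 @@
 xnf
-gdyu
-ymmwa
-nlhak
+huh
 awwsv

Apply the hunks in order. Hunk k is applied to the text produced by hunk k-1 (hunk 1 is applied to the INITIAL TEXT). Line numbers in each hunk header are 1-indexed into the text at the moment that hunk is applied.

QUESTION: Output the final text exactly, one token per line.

Hunk 1: at line 2 remove [ewla] add [oamow,qjccd] -> 7 lines: igl mehxv syi oamow qjccd nlhak awwsv
Hunk 2: at line 1 remove [mehxv,syi] add [xnf,gca] -> 7 lines: igl xnf gca oamow qjccd nlhak awwsv
Hunk 3: at line 2 remove [oamow,qjccd] add [idlo,ymmwa] -> 7 lines: igl xnf gca idlo ymmwa nlhak awwsv
Hunk 4: at line 2 remove [gca,idlo] add [gdyu] -> 6 lines: igl xnf gdyu ymmwa nlhak awwsv
Hunk 5: at line 2 remove [gdyu,ymmwa,nlhak] add [huh] -> 4 lines: igl xnf huh awwsv

Answer: igl
xnf
huh
awwsv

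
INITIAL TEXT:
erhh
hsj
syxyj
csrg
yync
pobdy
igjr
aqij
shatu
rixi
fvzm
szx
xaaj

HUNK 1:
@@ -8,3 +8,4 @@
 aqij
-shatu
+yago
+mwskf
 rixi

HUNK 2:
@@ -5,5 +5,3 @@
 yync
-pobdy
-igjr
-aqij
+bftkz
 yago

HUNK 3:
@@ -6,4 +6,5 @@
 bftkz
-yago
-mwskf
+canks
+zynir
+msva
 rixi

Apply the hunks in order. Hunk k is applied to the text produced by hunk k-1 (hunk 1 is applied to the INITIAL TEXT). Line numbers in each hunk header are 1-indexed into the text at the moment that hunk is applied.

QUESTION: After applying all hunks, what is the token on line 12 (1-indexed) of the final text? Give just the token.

Hunk 1: at line 8 remove [shatu] add [yago,mwskf] -> 14 lines: erhh hsj syxyj csrg yync pobdy igjr aqij yago mwskf rixi fvzm szx xaaj
Hunk 2: at line 5 remove [pobdy,igjr,aqij] add [bftkz] -> 12 lines: erhh hsj syxyj csrg yync bftkz yago mwskf rixi fvzm szx xaaj
Hunk 3: at line 6 remove [yago,mwskf] add [canks,zynir,msva] -> 13 lines: erhh hsj syxyj csrg yync bftkz canks zynir msva rixi fvzm szx xaaj
Final line 12: szx

Answer: szx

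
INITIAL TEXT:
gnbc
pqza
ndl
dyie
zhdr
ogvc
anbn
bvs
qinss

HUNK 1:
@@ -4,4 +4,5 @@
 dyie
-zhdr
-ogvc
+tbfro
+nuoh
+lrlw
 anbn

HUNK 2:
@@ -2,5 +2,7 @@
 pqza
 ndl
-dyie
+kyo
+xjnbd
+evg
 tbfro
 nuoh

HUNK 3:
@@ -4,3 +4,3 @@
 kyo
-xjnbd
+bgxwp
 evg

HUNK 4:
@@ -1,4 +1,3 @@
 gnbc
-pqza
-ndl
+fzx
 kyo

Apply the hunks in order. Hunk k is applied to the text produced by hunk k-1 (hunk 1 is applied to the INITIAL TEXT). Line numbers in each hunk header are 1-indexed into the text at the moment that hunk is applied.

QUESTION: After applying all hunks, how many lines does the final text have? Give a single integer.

Hunk 1: at line 4 remove [zhdr,ogvc] add [tbfro,nuoh,lrlw] -> 10 lines: gnbc pqza ndl dyie tbfro nuoh lrlw anbn bvs qinss
Hunk 2: at line 2 remove [dyie] add [kyo,xjnbd,evg] -> 12 lines: gnbc pqza ndl kyo xjnbd evg tbfro nuoh lrlw anbn bvs qinss
Hunk 3: at line 4 remove [xjnbd] add [bgxwp] -> 12 lines: gnbc pqza ndl kyo bgxwp evg tbfro nuoh lrlw anbn bvs qinss
Hunk 4: at line 1 remove [pqza,ndl] add [fzx] -> 11 lines: gnbc fzx kyo bgxwp evg tbfro nuoh lrlw anbn bvs qinss
Final line count: 11

Answer: 11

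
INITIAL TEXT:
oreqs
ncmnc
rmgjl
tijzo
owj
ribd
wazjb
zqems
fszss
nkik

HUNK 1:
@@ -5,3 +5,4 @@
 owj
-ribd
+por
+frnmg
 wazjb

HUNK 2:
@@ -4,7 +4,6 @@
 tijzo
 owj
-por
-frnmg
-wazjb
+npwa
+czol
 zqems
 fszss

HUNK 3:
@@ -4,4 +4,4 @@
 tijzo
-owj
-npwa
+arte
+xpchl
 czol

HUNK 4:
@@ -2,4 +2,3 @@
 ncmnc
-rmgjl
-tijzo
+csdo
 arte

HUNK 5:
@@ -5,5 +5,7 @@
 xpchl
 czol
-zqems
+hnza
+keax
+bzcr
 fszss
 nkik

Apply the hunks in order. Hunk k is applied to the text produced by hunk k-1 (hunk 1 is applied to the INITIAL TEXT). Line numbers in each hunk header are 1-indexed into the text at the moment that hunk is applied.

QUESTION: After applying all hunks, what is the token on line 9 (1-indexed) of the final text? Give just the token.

Answer: bzcr

Derivation:
Hunk 1: at line 5 remove [ribd] add [por,frnmg] -> 11 lines: oreqs ncmnc rmgjl tijzo owj por frnmg wazjb zqems fszss nkik
Hunk 2: at line 4 remove [por,frnmg,wazjb] add [npwa,czol] -> 10 lines: oreqs ncmnc rmgjl tijzo owj npwa czol zqems fszss nkik
Hunk 3: at line 4 remove [owj,npwa] add [arte,xpchl] -> 10 lines: oreqs ncmnc rmgjl tijzo arte xpchl czol zqems fszss nkik
Hunk 4: at line 2 remove [rmgjl,tijzo] add [csdo] -> 9 lines: oreqs ncmnc csdo arte xpchl czol zqems fszss nkik
Hunk 5: at line 5 remove [zqems] add [hnza,keax,bzcr] -> 11 lines: oreqs ncmnc csdo arte xpchl czol hnza keax bzcr fszss nkik
Final line 9: bzcr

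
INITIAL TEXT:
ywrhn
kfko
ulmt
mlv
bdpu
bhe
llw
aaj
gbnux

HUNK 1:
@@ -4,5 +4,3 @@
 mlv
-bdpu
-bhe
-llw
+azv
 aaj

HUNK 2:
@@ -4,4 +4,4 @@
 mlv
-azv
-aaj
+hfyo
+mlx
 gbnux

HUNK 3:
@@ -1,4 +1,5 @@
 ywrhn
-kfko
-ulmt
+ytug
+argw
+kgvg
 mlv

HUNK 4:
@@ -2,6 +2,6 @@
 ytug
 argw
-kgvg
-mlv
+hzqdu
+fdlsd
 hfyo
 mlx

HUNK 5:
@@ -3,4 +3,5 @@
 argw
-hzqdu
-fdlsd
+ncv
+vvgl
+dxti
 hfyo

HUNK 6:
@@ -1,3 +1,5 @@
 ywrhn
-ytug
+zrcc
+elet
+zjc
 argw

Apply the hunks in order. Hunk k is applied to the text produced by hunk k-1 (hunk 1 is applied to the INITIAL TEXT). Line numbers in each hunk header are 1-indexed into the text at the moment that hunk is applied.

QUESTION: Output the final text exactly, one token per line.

Answer: ywrhn
zrcc
elet
zjc
argw
ncv
vvgl
dxti
hfyo
mlx
gbnux

Derivation:
Hunk 1: at line 4 remove [bdpu,bhe,llw] add [azv] -> 7 lines: ywrhn kfko ulmt mlv azv aaj gbnux
Hunk 2: at line 4 remove [azv,aaj] add [hfyo,mlx] -> 7 lines: ywrhn kfko ulmt mlv hfyo mlx gbnux
Hunk 3: at line 1 remove [kfko,ulmt] add [ytug,argw,kgvg] -> 8 lines: ywrhn ytug argw kgvg mlv hfyo mlx gbnux
Hunk 4: at line 2 remove [kgvg,mlv] add [hzqdu,fdlsd] -> 8 lines: ywrhn ytug argw hzqdu fdlsd hfyo mlx gbnux
Hunk 5: at line 3 remove [hzqdu,fdlsd] add [ncv,vvgl,dxti] -> 9 lines: ywrhn ytug argw ncv vvgl dxti hfyo mlx gbnux
Hunk 6: at line 1 remove [ytug] add [zrcc,elet,zjc] -> 11 lines: ywrhn zrcc elet zjc argw ncv vvgl dxti hfyo mlx gbnux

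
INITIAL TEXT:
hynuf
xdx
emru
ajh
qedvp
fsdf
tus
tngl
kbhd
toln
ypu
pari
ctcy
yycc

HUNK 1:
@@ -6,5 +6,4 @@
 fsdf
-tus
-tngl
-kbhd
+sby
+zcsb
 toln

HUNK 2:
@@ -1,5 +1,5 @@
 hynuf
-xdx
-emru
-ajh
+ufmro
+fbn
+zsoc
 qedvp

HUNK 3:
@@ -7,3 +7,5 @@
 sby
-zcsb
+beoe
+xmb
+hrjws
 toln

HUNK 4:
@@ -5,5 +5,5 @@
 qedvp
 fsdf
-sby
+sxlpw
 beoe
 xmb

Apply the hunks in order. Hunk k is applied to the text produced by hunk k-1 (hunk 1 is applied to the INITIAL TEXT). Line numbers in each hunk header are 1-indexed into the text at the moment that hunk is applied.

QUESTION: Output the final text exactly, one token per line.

Hunk 1: at line 6 remove [tus,tngl,kbhd] add [sby,zcsb] -> 13 lines: hynuf xdx emru ajh qedvp fsdf sby zcsb toln ypu pari ctcy yycc
Hunk 2: at line 1 remove [xdx,emru,ajh] add [ufmro,fbn,zsoc] -> 13 lines: hynuf ufmro fbn zsoc qedvp fsdf sby zcsb toln ypu pari ctcy yycc
Hunk 3: at line 7 remove [zcsb] add [beoe,xmb,hrjws] -> 15 lines: hynuf ufmro fbn zsoc qedvp fsdf sby beoe xmb hrjws toln ypu pari ctcy yycc
Hunk 4: at line 5 remove [sby] add [sxlpw] -> 15 lines: hynuf ufmro fbn zsoc qedvp fsdf sxlpw beoe xmb hrjws toln ypu pari ctcy yycc

Answer: hynuf
ufmro
fbn
zsoc
qedvp
fsdf
sxlpw
beoe
xmb
hrjws
toln
ypu
pari
ctcy
yycc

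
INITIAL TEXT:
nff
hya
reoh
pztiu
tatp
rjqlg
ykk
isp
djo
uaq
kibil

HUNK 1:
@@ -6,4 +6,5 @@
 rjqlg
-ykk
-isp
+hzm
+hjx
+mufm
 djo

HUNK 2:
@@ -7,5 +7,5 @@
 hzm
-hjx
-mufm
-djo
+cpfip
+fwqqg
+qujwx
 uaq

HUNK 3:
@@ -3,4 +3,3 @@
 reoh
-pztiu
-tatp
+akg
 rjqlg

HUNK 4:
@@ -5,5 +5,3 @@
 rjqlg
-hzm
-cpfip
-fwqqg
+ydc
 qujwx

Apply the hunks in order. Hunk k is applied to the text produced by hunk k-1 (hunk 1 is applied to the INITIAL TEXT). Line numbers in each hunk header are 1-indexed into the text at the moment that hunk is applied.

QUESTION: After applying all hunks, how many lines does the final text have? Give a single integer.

Hunk 1: at line 6 remove [ykk,isp] add [hzm,hjx,mufm] -> 12 lines: nff hya reoh pztiu tatp rjqlg hzm hjx mufm djo uaq kibil
Hunk 2: at line 7 remove [hjx,mufm,djo] add [cpfip,fwqqg,qujwx] -> 12 lines: nff hya reoh pztiu tatp rjqlg hzm cpfip fwqqg qujwx uaq kibil
Hunk 3: at line 3 remove [pztiu,tatp] add [akg] -> 11 lines: nff hya reoh akg rjqlg hzm cpfip fwqqg qujwx uaq kibil
Hunk 4: at line 5 remove [hzm,cpfip,fwqqg] add [ydc] -> 9 lines: nff hya reoh akg rjqlg ydc qujwx uaq kibil
Final line count: 9

Answer: 9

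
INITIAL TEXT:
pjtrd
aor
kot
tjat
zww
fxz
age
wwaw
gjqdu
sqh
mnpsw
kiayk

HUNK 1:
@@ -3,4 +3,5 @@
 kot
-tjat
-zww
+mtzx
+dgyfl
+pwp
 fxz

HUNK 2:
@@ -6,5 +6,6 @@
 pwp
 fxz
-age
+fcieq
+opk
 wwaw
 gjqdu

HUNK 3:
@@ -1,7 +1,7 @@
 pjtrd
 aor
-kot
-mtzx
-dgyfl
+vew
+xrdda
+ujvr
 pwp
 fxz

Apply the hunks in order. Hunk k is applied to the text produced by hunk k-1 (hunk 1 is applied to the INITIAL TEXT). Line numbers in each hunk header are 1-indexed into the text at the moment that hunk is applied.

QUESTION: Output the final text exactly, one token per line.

Hunk 1: at line 3 remove [tjat,zww] add [mtzx,dgyfl,pwp] -> 13 lines: pjtrd aor kot mtzx dgyfl pwp fxz age wwaw gjqdu sqh mnpsw kiayk
Hunk 2: at line 6 remove [age] add [fcieq,opk] -> 14 lines: pjtrd aor kot mtzx dgyfl pwp fxz fcieq opk wwaw gjqdu sqh mnpsw kiayk
Hunk 3: at line 1 remove [kot,mtzx,dgyfl] add [vew,xrdda,ujvr] -> 14 lines: pjtrd aor vew xrdda ujvr pwp fxz fcieq opk wwaw gjqdu sqh mnpsw kiayk

Answer: pjtrd
aor
vew
xrdda
ujvr
pwp
fxz
fcieq
opk
wwaw
gjqdu
sqh
mnpsw
kiayk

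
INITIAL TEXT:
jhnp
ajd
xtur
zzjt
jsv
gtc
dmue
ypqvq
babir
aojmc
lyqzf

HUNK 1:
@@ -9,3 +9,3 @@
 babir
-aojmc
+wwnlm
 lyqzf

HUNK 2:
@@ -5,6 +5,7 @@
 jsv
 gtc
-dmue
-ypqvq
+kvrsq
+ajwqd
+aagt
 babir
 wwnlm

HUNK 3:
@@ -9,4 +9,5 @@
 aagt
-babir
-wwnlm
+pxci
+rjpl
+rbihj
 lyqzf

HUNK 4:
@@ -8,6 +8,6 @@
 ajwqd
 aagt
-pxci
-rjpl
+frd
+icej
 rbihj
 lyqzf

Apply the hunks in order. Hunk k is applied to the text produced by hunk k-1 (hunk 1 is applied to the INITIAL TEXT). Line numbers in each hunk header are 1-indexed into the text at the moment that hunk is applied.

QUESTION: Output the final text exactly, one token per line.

Answer: jhnp
ajd
xtur
zzjt
jsv
gtc
kvrsq
ajwqd
aagt
frd
icej
rbihj
lyqzf

Derivation:
Hunk 1: at line 9 remove [aojmc] add [wwnlm] -> 11 lines: jhnp ajd xtur zzjt jsv gtc dmue ypqvq babir wwnlm lyqzf
Hunk 2: at line 5 remove [dmue,ypqvq] add [kvrsq,ajwqd,aagt] -> 12 lines: jhnp ajd xtur zzjt jsv gtc kvrsq ajwqd aagt babir wwnlm lyqzf
Hunk 3: at line 9 remove [babir,wwnlm] add [pxci,rjpl,rbihj] -> 13 lines: jhnp ajd xtur zzjt jsv gtc kvrsq ajwqd aagt pxci rjpl rbihj lyqzf
Hunk 4: at line 8 remove [pxci,rjpl] add [frd,icej] -> 13 lines: jhnp ajd xtur zzjt jsv gtc kvrsq ajwqd aagt frd icej rbihj lyqzf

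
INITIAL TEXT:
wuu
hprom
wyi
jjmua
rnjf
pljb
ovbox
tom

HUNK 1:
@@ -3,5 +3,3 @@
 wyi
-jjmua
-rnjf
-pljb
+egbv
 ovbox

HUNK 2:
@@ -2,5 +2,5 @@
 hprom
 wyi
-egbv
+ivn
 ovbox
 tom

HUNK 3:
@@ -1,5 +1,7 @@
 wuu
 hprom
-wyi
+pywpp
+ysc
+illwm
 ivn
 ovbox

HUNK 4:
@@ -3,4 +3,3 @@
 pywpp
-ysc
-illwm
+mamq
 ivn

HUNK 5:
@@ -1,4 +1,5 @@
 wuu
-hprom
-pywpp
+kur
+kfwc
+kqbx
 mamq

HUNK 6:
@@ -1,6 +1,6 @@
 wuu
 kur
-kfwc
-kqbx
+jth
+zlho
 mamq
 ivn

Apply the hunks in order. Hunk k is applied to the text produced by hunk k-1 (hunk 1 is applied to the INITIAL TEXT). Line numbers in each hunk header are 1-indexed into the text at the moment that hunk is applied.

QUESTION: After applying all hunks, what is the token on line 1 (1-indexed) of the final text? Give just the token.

Hunk 1: at line 3 remove [jjmua,rnjf,pljb] add [egbv] -> 6 lines: wuu hprom wyi egbv ovbox tom
Hunk 2: at line 2 remove [egbv] add [ivn] -> 6 lines: wuu hprom wyi ivn ovbox tom
Hunk 3: at line 1 remove [wyi] add [pywpp,ysc,illwm] -> 8 lines: wuu hprom pywpp ysc illwm ivn ovbox tom
Hunk 4: at line 3 remove [ysc,illwm] add [mamq] -> 7 lines: wuu hprom pywpp mamq ivn ovbox tom
Hunk 5: at line 1 remove [hprom,pywpp] add [kur,kfwc,kqbx] -> 8 lines: wuu kur kfwc kqbx mamq ivn ovbox tom
Hunk 6: at line 1 remove [kfwc,kqbx] add [jth,zlho] -> 8 lines: wuu kur jth zlho mamq ivn ovbox tom
Final line 1: wuu

Answer: wuu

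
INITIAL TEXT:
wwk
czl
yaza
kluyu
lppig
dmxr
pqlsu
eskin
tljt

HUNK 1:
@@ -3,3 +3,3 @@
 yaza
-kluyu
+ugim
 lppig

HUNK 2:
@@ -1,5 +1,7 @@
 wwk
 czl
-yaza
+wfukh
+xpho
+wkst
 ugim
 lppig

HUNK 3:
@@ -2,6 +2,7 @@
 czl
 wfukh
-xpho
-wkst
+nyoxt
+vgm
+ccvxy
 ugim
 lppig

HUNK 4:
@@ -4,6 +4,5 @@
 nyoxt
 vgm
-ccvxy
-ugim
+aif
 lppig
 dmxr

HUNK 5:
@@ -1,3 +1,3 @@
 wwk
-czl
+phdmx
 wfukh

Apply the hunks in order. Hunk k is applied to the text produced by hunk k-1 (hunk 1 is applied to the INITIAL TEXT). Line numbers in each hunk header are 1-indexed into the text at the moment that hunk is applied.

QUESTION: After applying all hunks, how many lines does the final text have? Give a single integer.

Hunk 1: at line 3 remove [kluyu] add [ugim] -> 9 lines: wwk czl yaza ugim lppig dmxr pqlsu eskin tljt
Hunk 2: at line 1 remove [yaza] add [wfukh,xpho,wkst] -> 11 lines: wwk czl wfukh xpho wkst ugim lppig dmxr pqlsu eskin tljt
Hunk 3: at line 2 remove [xpho,wkst] add [nyoxt,vgm,ccvxy] -> 12 lines: wwk czl wfukh nyoxt vgm ccvxy ugim lppig dmxr pqlsu eskin tljt
Hunk 4: at line 4 remove [ccvxy,ugim] add [aif] -> 11 lines: wwk czl wfukh nyoxt vgm aif lppig dmxr pqlsu eskin tljt
Hunk 5: at line 1 remove [czl] add [phdmx] -> 11 lines: wwk phdmx wfukh nyoxt vgm aif lppig dmxr pqlsu eskin tljt
Final line count: 11

Answer: 11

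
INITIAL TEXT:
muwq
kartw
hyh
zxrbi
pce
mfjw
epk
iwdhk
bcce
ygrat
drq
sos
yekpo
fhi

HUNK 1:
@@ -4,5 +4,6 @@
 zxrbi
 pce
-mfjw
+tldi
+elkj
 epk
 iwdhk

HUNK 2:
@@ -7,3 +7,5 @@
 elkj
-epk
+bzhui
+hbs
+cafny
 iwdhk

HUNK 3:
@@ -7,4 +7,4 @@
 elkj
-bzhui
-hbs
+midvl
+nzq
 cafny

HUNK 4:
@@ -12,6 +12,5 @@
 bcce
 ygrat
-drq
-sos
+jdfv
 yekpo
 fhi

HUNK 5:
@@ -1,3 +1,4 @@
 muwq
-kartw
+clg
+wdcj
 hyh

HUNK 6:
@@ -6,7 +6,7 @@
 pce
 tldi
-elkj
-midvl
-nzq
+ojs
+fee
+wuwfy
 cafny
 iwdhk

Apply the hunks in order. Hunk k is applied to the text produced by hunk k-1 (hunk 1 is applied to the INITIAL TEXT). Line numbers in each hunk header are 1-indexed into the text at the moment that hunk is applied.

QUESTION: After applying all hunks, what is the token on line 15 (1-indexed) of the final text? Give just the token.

Answer: jdfv

Derivation:
Hunk 1: at line 4 remove [mfjw] add [tldi,elkj] -> 15 lines: muwq kartw hyh zxrbi pce tldi elkj epk iwdhk bcce ygrat drq sos yekpo fhi
Hunk 2: at line 7 remove [epk] add [bzhui,hbs,cafny] -> 17 lines: muwq kartw hyh zxrbi pce tldi elkj bzhui hbs cafny iwdhk bcce ygrat drq sos yekpo fhi
Hunk 3: at line 7 remove [bzhui,hbs] add [midvl,nzq] -> 17 lines: muwq kartw hyh zxrbi pce tldi elkj midvl nzq cafny iwdhk bcce ygrat drq sos yekpo fhi
Hunk 4: at line 12 remove [drq,sos] add [jdfv] -> 16 lines: muwq kartw hyh zxrbi pce tldi elkj midvl nzq cafny iwdhk bcce ygrat jdfv yekpo fhi
Hunk 5: at line 1 remove [kartw] add [clg,wdcj] -> 17 lines: muwq clg wdcj hyh zxrbi pce tldi elkj midvl nzq cafny iwdhk bcce ygrat jdfv yekpo fhi
Hunk 6: at line 6 remove [elkj,midvl,nzq] add [ojs,fee,wuwfy] -> 17 lines: muwq clg wdcj hyh zxrbi pce tldi ojs fee wuwfy cafny iwdhk bcce ygrat jdfv yekpo fhi
Final line 15: jdfv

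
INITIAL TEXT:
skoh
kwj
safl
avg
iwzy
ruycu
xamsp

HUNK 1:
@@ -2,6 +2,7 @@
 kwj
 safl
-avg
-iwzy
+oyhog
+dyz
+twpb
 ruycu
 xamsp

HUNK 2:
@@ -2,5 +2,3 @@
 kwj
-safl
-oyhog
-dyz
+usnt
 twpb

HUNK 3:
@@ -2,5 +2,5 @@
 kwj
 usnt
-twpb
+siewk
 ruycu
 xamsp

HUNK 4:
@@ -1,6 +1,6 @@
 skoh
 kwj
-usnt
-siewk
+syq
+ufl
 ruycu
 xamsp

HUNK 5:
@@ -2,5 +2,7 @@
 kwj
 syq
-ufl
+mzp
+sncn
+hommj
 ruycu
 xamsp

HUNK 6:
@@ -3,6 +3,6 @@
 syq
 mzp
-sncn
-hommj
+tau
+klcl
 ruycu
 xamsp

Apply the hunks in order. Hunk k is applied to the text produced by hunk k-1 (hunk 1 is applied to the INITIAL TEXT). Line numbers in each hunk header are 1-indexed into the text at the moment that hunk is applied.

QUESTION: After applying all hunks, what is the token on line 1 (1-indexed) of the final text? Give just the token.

Hunk 1: at line 2 remove [avg,iwzy] add [oyhog,dyz,twpb] -> 8 lines: skoh kwj safl oyhog dyz twpb ruycu xamsp
Hunk 2: at line 2 remove [safl,oyhog,dyz] add [usnt] -> 6 lines: skoh kwj usnt twpb ruycu xamsp
Hunk 3: at line 2 remove [twpb] add [siewk] -> 6 lines: skoh kwj usnt siewk ruycu xamsp
Hunk 4: at line 1 remove [usnt,siewk] add [syq,ufl] -> 6 lines: skoh kwj syq ufl ruycu xamsp
Hunk 5: at line 2 remove [ufl] add [mzp,sncn,hommj] -> 8 lines: skoh kwj syq mzp sncn hommj ruycu xamsp
Hunk 6: at line 3 remove [sncn,hommj] add [tau,klcl] -> 8 lines: skoh kwj syq mzp tau klcl ruycu xamsp
Final line 1: skoh

Answer: skoh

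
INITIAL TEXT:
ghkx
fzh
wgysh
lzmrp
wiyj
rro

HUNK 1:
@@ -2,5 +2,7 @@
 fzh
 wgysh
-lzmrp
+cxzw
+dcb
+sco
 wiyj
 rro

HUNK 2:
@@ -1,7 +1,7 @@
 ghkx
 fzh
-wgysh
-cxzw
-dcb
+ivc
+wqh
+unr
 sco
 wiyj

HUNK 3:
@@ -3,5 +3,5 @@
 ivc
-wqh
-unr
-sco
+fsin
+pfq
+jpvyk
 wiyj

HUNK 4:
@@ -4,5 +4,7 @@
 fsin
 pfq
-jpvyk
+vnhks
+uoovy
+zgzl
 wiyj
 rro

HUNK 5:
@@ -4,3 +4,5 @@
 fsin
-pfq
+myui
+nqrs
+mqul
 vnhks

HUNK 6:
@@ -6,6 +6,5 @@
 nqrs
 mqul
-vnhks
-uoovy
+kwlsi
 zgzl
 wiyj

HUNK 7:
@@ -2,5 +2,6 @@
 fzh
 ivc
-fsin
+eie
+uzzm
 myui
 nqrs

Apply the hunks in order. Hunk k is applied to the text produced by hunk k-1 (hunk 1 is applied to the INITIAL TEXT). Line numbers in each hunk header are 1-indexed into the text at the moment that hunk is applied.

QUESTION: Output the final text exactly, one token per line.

Hunk 1: at line 2 remove [lzmrp] add [cxzw,dcb,sco] -> 8 lines: ghkx fzh wgysh cxzw dcb sco wiyj rro
Hunk 2: at line 1 remove [wgysh,cxzw,dcb] add [ivc,wqh,unr] -> 8 lines: ghkx fzh ivc wqh unr sco wiyj rro
Hunk 3: at line 3 remove [wqh,unr,sco] add [fsin,pfq,jpvyk] -> 8 lines: ghkx fzh ivc fsin pfq jpvyk wiyj rro
Hunk 4: at line 4 remove [jpvyk] add [vnhks,uoovy,zgzl] -> 10 lines: ghkx fzh ivc fsin pfq vnhks uoovy zgzl wiyj rro
Hunk 5: at line 4 remove [pfq] add [myui,nqrs,mqul] -> 12 lines: ghkx fzh ivc fsin myui nqrs mqul vnhks uoovy zgzl wiyj rro
Hunk 6: at line 6 remove [vnhks,uoovy] add [kwlsi] -> 11 lines: ghkx fzh ivc fsin myui nqrs mqul kwlsi zgzl wiyj rro
Hunk 7: at line 2 remove [fsin] add [eie,uzzm] -> 12 lines: ghkx fzh ivc eie uzzm myui nqrs mqul kwlsi zgzl wiyj rro

Answer: ghkx
fzh
ivc
eie
uzzm
myui
nqrs
mqul
kwlsi
zgzl
wiyj
rro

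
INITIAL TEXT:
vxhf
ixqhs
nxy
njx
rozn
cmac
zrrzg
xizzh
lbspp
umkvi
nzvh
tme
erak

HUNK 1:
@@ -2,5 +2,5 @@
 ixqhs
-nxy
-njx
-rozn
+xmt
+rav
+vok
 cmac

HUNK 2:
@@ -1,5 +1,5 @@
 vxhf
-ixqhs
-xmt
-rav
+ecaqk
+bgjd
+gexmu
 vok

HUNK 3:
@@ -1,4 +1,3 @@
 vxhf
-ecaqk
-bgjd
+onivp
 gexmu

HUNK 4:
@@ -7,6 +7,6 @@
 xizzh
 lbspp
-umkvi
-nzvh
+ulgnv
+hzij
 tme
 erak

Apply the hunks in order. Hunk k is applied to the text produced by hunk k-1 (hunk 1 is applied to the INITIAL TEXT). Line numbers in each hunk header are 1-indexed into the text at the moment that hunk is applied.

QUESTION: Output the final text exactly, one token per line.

Hunk 1: at line 2 remove [nxy,njx,rozn] add [xmt,rav,vok] -> 13 lines: vxhf ixqhs xmt rav vok cmac zrrzg xizzh lbspp umkvi nzvh tme erak
Hunk 2: at line 1 remove [ixqhs,xmt,rav] add [ecaqk,bgjd,gexmu] -> 13 lines: vxhf ecaqk bgjd gexmu vok cmac zrrzg xizzh lbspp umkvi nzvh tme erak
Hunk 3: at line 1 remove [ecaqk,bgjd] add [onivp] -> 12 lines: vxhf onivp gexmu vok cmac zrrzg xizzh lbspp umkvi nzvh tme erak
Hunk 4: at line 7 remove [umkvi,nzvh] add [ulgnv,hzij] -> 12 lines: vxhf onivp gexmu vok cmac zrrzg xizzh lbspp ulgnv hzij tme erak

Answer: vxhf
onivp
gexmu
vok
cmac
zrrzg
xizzh
lbspp
ulgnv
hzij
tme
erak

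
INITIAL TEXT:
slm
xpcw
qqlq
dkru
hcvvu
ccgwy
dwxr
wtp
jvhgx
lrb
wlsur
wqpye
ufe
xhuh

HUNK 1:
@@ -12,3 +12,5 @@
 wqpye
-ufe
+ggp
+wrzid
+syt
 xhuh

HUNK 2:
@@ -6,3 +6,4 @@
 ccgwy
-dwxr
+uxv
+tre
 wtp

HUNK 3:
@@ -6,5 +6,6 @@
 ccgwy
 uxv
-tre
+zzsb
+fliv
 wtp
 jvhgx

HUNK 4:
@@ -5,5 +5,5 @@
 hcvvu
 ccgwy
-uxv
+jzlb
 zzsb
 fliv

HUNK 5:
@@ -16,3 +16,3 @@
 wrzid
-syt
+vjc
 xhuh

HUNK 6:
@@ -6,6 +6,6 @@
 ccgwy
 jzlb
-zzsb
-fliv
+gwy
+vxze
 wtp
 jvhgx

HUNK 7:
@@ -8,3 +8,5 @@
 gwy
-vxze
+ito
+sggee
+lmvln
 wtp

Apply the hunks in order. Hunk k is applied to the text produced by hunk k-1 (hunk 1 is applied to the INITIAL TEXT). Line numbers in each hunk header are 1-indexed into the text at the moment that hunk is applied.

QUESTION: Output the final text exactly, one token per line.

Answer: slm
xpcw
qqlq
dkru
hcvvu
ccgwy
jzlb
gwy
ito
sggee
lmvln
wtp
jvhgx
lrb
wlsur
wqpye
ggp
wrzid
vjc
xhuh

Derivation:
Hunk 1: at line 12 remove [ufe] add [ggp,wrzid,syt] -> 16 lines: slm xpcw qqlq dkru hcvvu ccgwy dwxr wtp jvhgx lrb wlsur wqpye ggp wrzid syt xhuh
Hunk 2: at line 6 remove [dwxr] add [uxv,tre] -> 17 lines: slm xpcw qqlq dkru hcvvu ccgwy uxv tre wtp jvhgx lrb wlsur wqpye ggp wrzid syt xhuh
Hunk 3: at line 6 remove [tre] add [zzsb,fliv] -> 18 lines: slm xpcw qqlq dkru hcvvu ccgwy uxv zzsb fliv wtp jvhgx lrb wlsur wqpye ggp wrzid syt xhuh
Hunk 4: at line 5 remove [uxv] add [jzlb] -> 18 lines: slm xpcw qqlq dkru hcvvu ccgwy jzlb zzsb fliv wtp jvhgx lrb wlsur wqpye ggp wrzid syt xhuh
Hunk 5: at line 16 remove [syt] add [vjc] -> 18 lines: slm xpcw qqlq dkru hcvvu ccgwy jzlb zzsb fliv wtp jvhgx lrb wlsur wqpye ggp wrzid vjc xhuh
Hunk 6: at line 6 remove [zzsb,fliv] add [gwy,vxze] -> 18 lines: slm xpcw qqlq dkru hcvvu ccgwy jzlb gwy vxze wtp jvhgx lrb wlsur wqpye ggp wrzid vjc xhuh
Hunk 7: at line 8 remove [vxze] add [ito,sggee,lmvln] -> 20 lines: slm xpcw qqlq dkru hcvvu ccgwy jzlb gwy ito sggee lmvln wtp jvhgx lrb wlsur wqpye ggp wrzid vjc xhuh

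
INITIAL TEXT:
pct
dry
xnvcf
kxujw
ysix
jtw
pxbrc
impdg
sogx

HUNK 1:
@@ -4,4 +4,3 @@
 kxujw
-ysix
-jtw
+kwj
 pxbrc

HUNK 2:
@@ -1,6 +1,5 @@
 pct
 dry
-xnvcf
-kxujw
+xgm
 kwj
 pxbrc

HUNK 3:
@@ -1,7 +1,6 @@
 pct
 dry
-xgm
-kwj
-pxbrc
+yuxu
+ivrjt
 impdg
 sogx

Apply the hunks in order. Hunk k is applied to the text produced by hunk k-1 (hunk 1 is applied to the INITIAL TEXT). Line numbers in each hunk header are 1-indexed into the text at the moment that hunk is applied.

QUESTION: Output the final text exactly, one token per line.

Hunk 1: at line 4 remove [ysix,jtw] add [kwj] -> 8 lines: pct dry xnvcf kxujw kwj pxbrc impdg sogx
Hunk 2: at line 1 remove [xnvcf,kxujw] add [xgm] -> 7 lines: pct dry xgm kwj pxbrc impdg sogx
Hunk 3: at line 1 remove [xgm,kwj,pxbrc] add [yuxu,ivrjt] -> 6 lines: pct dry yuxu ivrjt impdg sogx

Answer: pct
dry
yuxu
ivrjt
impdg
sogx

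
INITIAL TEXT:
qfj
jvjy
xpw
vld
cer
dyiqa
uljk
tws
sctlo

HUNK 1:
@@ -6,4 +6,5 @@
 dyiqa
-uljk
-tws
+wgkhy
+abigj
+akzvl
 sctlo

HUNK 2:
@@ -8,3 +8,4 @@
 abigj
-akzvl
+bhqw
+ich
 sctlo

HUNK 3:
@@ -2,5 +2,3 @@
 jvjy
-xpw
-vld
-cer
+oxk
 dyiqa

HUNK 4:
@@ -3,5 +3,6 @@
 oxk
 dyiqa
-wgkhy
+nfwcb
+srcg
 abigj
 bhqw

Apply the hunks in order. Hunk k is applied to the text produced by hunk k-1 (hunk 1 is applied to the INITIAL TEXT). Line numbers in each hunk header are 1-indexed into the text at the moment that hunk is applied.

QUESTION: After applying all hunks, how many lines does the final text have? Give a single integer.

Answer: 10

Derivation:
Hunk 1: at line 6 remove [uljk,tws] add [wgkhy,abigj,akzvl] -> 10 lines: qfj jvjy xpw vld cer dyiqa wgkhy abigj akzvl sctlo
Hunk 2: at line 8 remove [akzvl] add [bhqw,ich] -> 11 lines: qfj jvjy xpw vld cer dyiqa wgkhy abigj bhqw ich sctlo
Hunk 3: at line 2 remove [xpw,vld,cer] add [oxk] -> 9 lines: qfj jvjy oxk dyiqa wgkhy abigj bhqw ich sctlo
Hunk 4: at line 3 remove [wgkhy] add [nfwcb,srcg] -> 10 lines: qfj jvjy oxk dyiqa nfwcb srcg abigj bhqw ich sctlo
Final line count: 10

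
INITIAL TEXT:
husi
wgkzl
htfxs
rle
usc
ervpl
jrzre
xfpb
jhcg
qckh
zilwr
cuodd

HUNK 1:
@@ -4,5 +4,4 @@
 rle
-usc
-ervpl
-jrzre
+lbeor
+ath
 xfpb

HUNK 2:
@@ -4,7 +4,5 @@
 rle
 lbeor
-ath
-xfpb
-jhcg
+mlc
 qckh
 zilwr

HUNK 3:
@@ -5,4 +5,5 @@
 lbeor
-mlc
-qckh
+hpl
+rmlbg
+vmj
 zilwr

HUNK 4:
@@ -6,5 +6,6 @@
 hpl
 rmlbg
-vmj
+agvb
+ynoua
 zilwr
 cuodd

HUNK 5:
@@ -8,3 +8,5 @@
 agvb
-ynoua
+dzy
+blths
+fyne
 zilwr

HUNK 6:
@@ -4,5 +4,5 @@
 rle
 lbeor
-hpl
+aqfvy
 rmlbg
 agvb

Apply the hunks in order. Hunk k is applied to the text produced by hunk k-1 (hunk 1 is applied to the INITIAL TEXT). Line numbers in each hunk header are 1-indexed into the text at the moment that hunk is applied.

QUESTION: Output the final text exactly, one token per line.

Answer: husi
wgkzl
htfxs
rle
lbeor
aqfvy
rmlbg
agvb
dzy
blths
fyne
zilwr
cuodd

Derivation:
Hunk 1: at line 4 remove [usc,ervpl,jrzre] add [lbeor,ath] -> 11 lines: husi wgkzl htfxs rle lbeor ath xfpb jhcg qckh zilwr cuodd
Hunk 2: at line 4 remove [ath,xfpb,jhcg] add [mlc] -> 9 lines: husi wgkzl htfxs rle lbeor mlc qckh zilwr cuodd
Hunk 3: at line 5 remove [mlc,qckh] add [hpl,rmlbg,vmj] -> 10 lines: husi wgkzl htfxs rle lbeor hpl rmlbg vmj zilwr cuodd
Hunk 4: at line 6 remove [vmj] add [agvb,ynoua] -> 11 lines: husi wgkzl htfxs rle lbeor hpl rmlbg agvb ynoua zilwr cuodd
Hunk 5: at line 8 remove [ynoua] add [dzy,blths,fyne] -> 13 lines: husi wgkzl htfxs rle lbeor hpl rmlbg agvb dzy blths fyne zilwr cuodd
Hunk 6: at line 4 remove [hpl] add [aqfvy] -> 13 lines: husi wgkzl htfxs rle lbeor aqfvy rmlbg agvb dzy blths fyne zilwr cuodd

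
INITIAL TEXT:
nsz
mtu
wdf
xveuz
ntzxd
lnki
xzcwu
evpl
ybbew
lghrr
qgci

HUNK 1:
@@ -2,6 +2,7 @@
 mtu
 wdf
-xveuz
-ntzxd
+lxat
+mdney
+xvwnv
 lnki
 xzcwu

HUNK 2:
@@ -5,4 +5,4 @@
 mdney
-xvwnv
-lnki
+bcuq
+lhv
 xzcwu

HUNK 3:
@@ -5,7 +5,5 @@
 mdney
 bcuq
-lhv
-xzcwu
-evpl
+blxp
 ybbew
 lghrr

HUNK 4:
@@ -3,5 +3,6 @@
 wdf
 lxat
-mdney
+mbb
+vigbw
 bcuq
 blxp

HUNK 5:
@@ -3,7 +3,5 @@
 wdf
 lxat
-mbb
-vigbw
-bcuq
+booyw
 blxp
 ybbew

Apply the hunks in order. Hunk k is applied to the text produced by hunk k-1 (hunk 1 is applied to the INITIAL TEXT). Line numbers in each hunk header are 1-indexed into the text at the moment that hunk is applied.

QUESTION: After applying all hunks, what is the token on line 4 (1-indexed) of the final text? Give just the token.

Hunk 1: at line 2 remove [xveuz,ntzxd] add [lxat,mdney,xvwnv] -> 12 lines: nsz mtu wdf lxat mdney xvwnv lnki xzcwu evpl ybbew lghrr qgci
Hunk 2: at line 5 remove [xvwnv,lnki] add [bcuq,lhv] -> 12 lines: nsz mtu wdf lxat mdney bcuq lhv xzcwu evpl ybbew lghrr qgci
Hunk 3: at line 5 remove [lhv,xzcwu,evpl] add [blxp] -> 10 lines: nsz mtu wdf lxat mdney bcuq blxp ybbew lghrr qgci
Hunk 4: at line 3 remove [mdney] add [mbb,vigbw] -> 11 lines: nsz mtu wdf lxat mbb vigbw bcuq blxp ybbew lghrr qgci
Hunk 5: at line 3 remove [mbb,vigbw,bcuq] add [booyw] -> 9 lines: nsz mtu wdf lxat booyw blxp ybbew lghrr qgci
Final line 4: lxat

Answer: lxat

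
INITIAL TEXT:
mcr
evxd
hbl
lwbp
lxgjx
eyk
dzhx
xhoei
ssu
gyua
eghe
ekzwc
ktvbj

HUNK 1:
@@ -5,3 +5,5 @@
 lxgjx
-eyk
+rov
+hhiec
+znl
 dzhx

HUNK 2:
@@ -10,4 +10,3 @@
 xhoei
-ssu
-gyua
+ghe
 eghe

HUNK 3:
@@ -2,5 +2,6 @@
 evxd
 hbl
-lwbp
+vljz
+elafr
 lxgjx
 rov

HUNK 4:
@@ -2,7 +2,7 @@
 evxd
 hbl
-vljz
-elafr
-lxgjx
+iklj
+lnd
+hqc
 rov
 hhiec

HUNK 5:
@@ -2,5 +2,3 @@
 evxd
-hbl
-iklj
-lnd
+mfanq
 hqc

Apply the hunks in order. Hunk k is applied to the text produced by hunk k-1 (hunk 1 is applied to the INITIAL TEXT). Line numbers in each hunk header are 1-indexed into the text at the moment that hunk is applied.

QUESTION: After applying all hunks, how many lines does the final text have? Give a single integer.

Hunk 1: at line 5 remove [eyk] add [rov,hhiec,znl] -> 15 lines: mcr evxd hbl lwbp lxgjx rov hhiec znl dzhx xhoei ssu gyua eghe ekzwc ktvbj
Hunk 2: at line 10 remove [ssu,gyua] add [ghe] -> 14 lines: mcr evxd hbl lwbp lxgjx rov hhiec znl dzhx xhoei ghe eghe ekzwc ktvbj
Hunk 3: at line 2 remove [lwbp] add [vljz,elafr] -> 15 lines: mcr evxd hbl vljz elafr lxgjx rov hhiec znl dzhx xhoei ghe eghe ekzwc ktvbj
Hunk 4: at line 2 remove [vljz,elafr,lxgjx] add [iklj,lnd,hqc] -> 15 lines: mcr evxd hbl iklj lnd hqc rov hhiec znl dzhx xhoei ghe eghe ekzwc ktvbj
Hunk 5: at line 2 remove [hbl,iklj,lnd] add [mfanq] -> 13 lines: mcr evxd mfanq hqc rov hhiec znl dzhx xhoei ghe eghe ekzwc ktvbj
Final line count: 13

Answer: 13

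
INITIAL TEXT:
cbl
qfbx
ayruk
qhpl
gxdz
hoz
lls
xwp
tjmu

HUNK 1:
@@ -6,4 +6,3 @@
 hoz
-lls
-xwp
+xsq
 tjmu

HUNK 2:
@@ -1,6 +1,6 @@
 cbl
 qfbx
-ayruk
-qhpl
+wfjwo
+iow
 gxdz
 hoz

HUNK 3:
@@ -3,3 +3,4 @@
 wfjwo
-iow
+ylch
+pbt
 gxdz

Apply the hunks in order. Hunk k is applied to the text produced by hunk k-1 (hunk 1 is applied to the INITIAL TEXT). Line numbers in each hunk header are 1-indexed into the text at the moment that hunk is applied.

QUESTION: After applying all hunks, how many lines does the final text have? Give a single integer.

Hunk 1: at line 6 remove [lls,xwp] add [xsq] -> 8 lines: cbl qfbx ayruk qhpl gxdz hoz xsq tjmu
Hunk 2: at line 1 remove [ayruk,qhpl] add [wfjwo,iow] -> 8 lines: cbl qfbx wfjwo iow gxdz hoz xsq tjmu
Hunk 3: at line 3 remove [iow] add [ylch,pbt] -> 9 lines: cbl qfbx wfjwo ylch pbt gxdz hoz xsq tjmu
Final line count: 9

Answer: 9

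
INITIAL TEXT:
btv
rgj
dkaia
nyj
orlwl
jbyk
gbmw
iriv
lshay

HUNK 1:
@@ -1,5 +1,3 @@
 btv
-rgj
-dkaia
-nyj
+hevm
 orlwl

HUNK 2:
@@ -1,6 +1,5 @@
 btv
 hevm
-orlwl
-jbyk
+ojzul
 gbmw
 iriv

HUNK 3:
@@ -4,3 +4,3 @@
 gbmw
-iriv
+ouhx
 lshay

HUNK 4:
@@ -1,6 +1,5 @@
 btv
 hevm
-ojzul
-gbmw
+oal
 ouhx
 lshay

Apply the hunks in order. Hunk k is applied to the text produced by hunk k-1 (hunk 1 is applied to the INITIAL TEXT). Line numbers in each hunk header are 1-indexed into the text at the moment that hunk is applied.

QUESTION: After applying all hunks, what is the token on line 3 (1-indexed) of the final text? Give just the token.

Answer: oal

Derivation:
Hunk 1: at line 1 remove [rgj,dkaia,nyj] add [hevm] -> 7 lines: btv hevm orlwl jbyk gbmw iriv lshay
Hunk 2: at line 1 remove [orlwl,jbyk] add [ojzul] -> 6 lines: btv hevm ojzul gbmw iriv lshay
Hunk 3: at line 4 remove [iriv] add [ouhx] -> 6 lines: btv hevm ojzul gbmw ouhx lshay
Hunk 4: at line 1 remove [ojzul,gbmw] add [oal] -> 5 lines: btv hevm oal ouhx lshay
Final line 3: oal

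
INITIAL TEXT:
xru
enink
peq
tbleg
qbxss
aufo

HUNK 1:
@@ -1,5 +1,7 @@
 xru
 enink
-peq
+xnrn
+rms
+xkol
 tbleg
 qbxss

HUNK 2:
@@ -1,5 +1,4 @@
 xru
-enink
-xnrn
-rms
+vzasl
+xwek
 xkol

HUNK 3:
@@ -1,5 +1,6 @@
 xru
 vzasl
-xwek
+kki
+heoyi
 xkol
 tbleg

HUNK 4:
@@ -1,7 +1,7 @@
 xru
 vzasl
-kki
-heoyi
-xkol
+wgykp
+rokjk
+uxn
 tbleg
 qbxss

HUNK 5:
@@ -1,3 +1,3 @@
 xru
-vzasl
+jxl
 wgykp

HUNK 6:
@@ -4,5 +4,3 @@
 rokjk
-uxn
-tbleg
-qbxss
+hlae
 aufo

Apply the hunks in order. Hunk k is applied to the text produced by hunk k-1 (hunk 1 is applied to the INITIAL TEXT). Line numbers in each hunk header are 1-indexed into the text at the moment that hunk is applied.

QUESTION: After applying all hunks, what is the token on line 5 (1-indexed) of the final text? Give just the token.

Answer: hlae

Derivation:
Hunk 1: at line 1 remove [peq] add [xnrn,rms,xkol] -> 8 lines: xru enink xnrn rms xkol tbleg qbxss aufo
Hunk 2: at line 1 remove [enink,xnrn,rms] add [vzasl,xwek] -> 7 lines: xru vzasl xwek xkol tbleg qbxss aufo
Hunk 3: at line 1 remove [xwek] add [kki,heoyi] -> 8 lines: xru vzasl kki heoyi xkol tbleg qbxss aufo
Hunk 4: at line 1 remove [kki,heoyi,xkol] add [wgykp,rokjk,uxn] -> 8 lines: xru vzasl wgykp rokjk uxn tbleg qbxss aufo
Hunk 5: at line 1 remove [vzasl] add [jxl] -> 8 lines: xru jxl wgykp rokjk uxn tbleg qbxss aufo
Hunk 6: at line 4 remove [uxn,tbleg,qbxss] add [hlae] -> 6 lines: xru jxl wgykp rokjk hlae aufo
Final line 5: hlae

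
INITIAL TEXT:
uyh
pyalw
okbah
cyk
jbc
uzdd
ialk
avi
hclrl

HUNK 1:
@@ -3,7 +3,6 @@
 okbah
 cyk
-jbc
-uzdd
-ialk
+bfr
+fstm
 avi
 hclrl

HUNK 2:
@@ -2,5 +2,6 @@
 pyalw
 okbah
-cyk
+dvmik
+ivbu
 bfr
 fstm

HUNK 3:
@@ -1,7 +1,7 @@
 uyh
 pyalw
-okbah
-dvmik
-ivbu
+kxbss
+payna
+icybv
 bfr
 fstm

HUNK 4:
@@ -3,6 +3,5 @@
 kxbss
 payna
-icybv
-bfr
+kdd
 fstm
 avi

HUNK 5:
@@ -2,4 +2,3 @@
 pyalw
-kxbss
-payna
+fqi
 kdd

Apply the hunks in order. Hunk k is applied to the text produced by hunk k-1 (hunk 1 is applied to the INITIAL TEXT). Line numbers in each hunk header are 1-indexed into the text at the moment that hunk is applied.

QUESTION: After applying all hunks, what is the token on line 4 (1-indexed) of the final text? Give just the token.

Hunk 1: at line 3 remove [jbc,uzdd,ialk] add [bfr,fstm] -> 8 lines: uyh pyalw okbah cyk bfr fstm avi hclrl
Hunk 2: at line 2 remove [cyk] add [dvmik,ivbu] -> 9 lines: uyh pyalw okbah dvmik ivbu bfr fstm avi hclrl
Hunk 3: at line 1 remove [okbah,dvmik,ivbu] add [kxbss,payna,icybv] -> 9 lines: uyh pyalw kxbss payna icybv bfr fstm avi hclrl
Hunk 4: at line 3 remove [icybv,bfr] add [kdd] -> 8 lines: uyh pyalw kxbss payna kdd fstm avi hclrl
Hunk 5: at line 2 remove [kxbss,payna] add [fqi] -> 7 lines: uyh pyalw fqi kdd fstm avi hclrl
Final line 4: kdd

Answer: kdd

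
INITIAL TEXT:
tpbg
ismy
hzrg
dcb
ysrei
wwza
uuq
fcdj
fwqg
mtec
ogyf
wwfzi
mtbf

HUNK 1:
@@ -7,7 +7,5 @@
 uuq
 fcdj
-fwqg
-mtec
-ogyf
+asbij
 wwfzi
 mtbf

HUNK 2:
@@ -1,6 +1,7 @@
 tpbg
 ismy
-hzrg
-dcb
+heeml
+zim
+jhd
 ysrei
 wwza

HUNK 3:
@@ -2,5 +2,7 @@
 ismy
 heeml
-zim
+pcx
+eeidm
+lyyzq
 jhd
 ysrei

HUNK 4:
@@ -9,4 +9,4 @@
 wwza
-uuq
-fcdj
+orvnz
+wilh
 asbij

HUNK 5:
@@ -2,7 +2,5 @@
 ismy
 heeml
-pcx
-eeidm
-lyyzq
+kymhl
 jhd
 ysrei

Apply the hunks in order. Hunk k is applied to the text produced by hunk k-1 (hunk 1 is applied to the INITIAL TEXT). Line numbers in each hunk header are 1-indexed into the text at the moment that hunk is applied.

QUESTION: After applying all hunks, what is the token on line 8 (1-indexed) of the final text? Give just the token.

Hunk 1: at line 7 remove [fwqg,mtec,ogyf] add [asbij] -> 11 lines: tpbg ismy hzrg dcb ysrei wwza uuq fcdj asbij wwfzi mtbf
Hunk 2: at line 1 remove [hzrg,dcb] add [heeml,zim,jhd] -> 12 lines: tpbg ismy heeml zim jhd ysrei wwza uuq fcdj asbij wwfzi mtbf
Hunk 3: at line 2 remove [zim] add [pcx,eeidm,lyyzq] -> 14 lines: tpbg ismy heeml pcx eeidm lyyzq jhd ysrei wwza uuq fcdj asbij wwfzi mtbf
Hunk 4: at line 9 remove [uuq,fcdj] add [orvnz,wilh] -> 14 lines: tpbg ismy heeml pcx eeidm lyyzq jhd ysrei wwza orvnz wilh asbij wwfzi mtbf
Hunk 5: at line 2 remove [pcx,eeidm,lyyzq] add [kymhl] -> 12 lines: tpbg ismy heeml kymhl jhd ysrei wwza orvnz wilh asbij wwfzi mtbf
Final line 8: orvnz

Answer: orvnz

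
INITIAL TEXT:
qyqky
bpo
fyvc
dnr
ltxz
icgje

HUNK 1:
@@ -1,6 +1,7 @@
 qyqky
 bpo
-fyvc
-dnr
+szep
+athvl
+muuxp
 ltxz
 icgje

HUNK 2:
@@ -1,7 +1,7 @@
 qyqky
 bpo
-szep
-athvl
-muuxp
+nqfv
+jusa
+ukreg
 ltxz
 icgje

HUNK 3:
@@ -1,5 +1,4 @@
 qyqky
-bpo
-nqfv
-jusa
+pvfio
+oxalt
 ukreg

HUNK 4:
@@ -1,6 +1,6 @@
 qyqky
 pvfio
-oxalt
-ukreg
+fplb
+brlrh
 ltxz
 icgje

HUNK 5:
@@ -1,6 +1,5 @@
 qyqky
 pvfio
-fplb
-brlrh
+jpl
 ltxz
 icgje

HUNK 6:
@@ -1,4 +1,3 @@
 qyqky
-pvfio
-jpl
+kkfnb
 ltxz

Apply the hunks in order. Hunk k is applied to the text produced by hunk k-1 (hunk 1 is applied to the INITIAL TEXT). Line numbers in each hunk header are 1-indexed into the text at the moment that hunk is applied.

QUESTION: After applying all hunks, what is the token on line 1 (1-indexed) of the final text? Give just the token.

Answer: qyqky

Derivation:
Hunk 1: at line 1 remove [fyvc,dnr] add [szep,athvl,muuxp] -> 7 lines: qyqky bpo szep athvl muuxp ltxz icgje
Hunk 2: at line 1 remove [szep,athvl,muuxp] add [nqfv,jusa,ukreg] -> 7 lines: qyqky bpo nqfv jusa ukreg ltxz icgje
Hunk 3: at line 1 remove [bpo,nqfv,jusa] add [pvfio,oxalt] -> 6 lines: qyqky pvfio oxalt ukreg ltxz icgje
Hunk 4: at line 1 remove [oxalt,ukreg] add [fplb,brlrh] -> 6 lines: qyqky pvfio fplb brlrh ltxz icgje
Hunk 5: at line 1 remove [fplb,brlrh] add [jpl] -> 5 lines: qyqky pvfio jpl ltxz icgje
Hunk 6: at line 1 remove [pvfio,jpl] add [kkfnb] -> 4 lines: qyqky kkfnb ltxz icgje
Final line 1: qyqky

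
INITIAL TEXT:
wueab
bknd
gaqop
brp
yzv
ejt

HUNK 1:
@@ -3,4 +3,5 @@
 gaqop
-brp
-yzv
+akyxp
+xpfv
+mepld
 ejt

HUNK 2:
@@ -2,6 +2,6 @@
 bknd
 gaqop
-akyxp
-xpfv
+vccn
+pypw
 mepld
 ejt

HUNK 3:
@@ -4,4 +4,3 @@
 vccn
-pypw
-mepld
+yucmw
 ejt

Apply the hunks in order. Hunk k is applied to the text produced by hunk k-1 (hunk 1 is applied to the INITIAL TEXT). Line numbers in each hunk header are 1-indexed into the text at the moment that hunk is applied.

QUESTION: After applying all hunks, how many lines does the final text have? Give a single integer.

Answer: 6

Derivation:
Hunk 1: at line 3 remove [brp,yzv] add [akyxp,xpfv,mepld] -> 7 lines: wueab bknd gaqop akyxp xpfv mepld ejt
Hunk 2: at line 2 remove [akyxp,xpfv] add [vccn,pypw] -> 7 lines: wueab bknd gaqop vccn pypw mepld ejt
Hunk 3: at line 4 remove [pypw,mepld] add [yucmw] -> 6 lines: wueab bknd gaqop vccn yucmw ejt
Final line count: 6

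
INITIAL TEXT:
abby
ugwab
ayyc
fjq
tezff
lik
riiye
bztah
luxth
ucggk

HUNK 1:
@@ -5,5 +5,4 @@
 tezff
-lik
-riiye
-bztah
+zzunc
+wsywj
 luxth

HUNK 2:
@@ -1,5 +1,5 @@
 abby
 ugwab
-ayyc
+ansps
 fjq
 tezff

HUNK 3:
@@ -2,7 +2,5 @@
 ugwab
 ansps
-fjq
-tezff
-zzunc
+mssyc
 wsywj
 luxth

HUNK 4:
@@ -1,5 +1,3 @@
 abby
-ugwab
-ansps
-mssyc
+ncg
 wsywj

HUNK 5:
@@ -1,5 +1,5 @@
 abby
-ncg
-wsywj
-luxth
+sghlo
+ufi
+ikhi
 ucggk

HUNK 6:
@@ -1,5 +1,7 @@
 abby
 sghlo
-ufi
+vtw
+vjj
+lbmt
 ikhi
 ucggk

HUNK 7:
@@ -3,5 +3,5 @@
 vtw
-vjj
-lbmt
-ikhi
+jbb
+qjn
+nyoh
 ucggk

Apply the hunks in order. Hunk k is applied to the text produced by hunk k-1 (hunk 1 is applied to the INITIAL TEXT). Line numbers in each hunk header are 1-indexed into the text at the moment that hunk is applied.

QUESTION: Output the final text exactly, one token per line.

Answer: abby
sghlo
vtw
jbb
qjn
nyoh
ucggk

Derivation:
Hunk 1: at line 5 remove [lik,riiye,bztah] add [zzunc,wsywj] -> 9 lines: abby ugwab ayyc fjq tezff zzunc wsywj luxth ucggk
Hunk 2: at line 1 remove [ayyc] add [ansps] -> 9 lines: abby ugwab ansps fjq tezff zzunc wsywj luxth ucggk
Hunk 3: at line 2 remove [fjq,tezff,zzunc] add [mssyc] -> 7 lines: abby ugwab ansps mssyc wsywj luxth ucggk
Hunk 4: at line 1 remove [ugwab,ansps,mssyc] add [ncg] -> 5 lines: abby ncg wsywj luxth ucggk
Hunk 5: at line 1 remove [ncg,wsywj,luxth] add [sghlo,ufi,ikhi] -> 5 lines: abby sghlo ufi ikhi ucggk
Hunk 6: at line 1 remove [ufi] add [vtw,vjj,lbmt] -> 7 lines: abby sghlo vtw vjj lbmt ikhi ucggk
Hunk 7: at line 3 remove [vjj,lbmt,ikhi] add [jbb,qjn,nyoh] -> 7 lines: abby sghlo vtw jbb qjn nyoh ucggk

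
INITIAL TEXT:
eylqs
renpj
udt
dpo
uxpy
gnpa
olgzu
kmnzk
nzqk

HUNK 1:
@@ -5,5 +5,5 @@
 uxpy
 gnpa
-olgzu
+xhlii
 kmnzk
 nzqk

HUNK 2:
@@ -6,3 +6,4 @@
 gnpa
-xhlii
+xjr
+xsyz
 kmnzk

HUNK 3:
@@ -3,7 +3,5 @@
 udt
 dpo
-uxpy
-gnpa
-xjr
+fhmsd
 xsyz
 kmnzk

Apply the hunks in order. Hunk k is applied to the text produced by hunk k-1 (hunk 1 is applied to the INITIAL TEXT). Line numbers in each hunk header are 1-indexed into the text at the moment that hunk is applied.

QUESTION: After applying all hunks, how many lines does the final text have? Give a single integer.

Answer: 8

Derivation:
Hunk 1: at line 5 remove [olgzu] add [xhlii] -> 9 lines: eylqs renpj udt dpo uxpy gnpa xhlii kmnzk nzqk
Hunk 2: at line 6 remove [xhlii] add [xjr,xsyz] -> 10 lines: eylqs renpj udt dpo uxpy gnpa xjr xsyz kmnzk nzqk
Hunk 3: at line 3 remove [uxpy,gnpa,xjr] add [fhmsd] -> 8 lines: eylqs renpj udt dpo fhmsd xsyz kmnzk nzqk
Final line count: 8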